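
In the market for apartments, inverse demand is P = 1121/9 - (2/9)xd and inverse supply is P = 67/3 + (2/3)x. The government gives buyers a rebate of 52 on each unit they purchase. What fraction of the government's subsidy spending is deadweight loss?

DWL / government spending = 117/694

Pre-subsidy: 1121/9 - (2/9)x = 67/3 + (2/3)x gives x* = 115 and P* = 99.
With the rebate, buyers effectively pay Pb = Ps − 52, where Ps is the price sellers receive.
On the curves, Pb = 1121/9 - (2/9)x and Ps = 67/3 + (2/3)x; the wedge Ps − Pb = 52 gives 67/3 + (2/3)x − (1121/9 - (2/9)x) = 52, so x' = 173.5.
Then Pb = 1121/9 − (2/9)·173.5 = 86 and Ps = 67/3 + (2/3)·173.5 = 138.
ΔCS = ½(115 + 173.5)(99 − 86) = 1875.25; ΔPS = ½(115 + 173.5)(138 − 99) = 5625.75.
Government spending = 52 × 173.5 = 9022.
DWL = ½ × 52 × (173.5 − 115) = 1521; fraction = 1521 / 9022 = 117/694.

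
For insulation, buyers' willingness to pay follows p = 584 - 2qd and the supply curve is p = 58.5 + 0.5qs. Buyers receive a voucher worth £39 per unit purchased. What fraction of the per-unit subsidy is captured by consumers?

Pre-subsidy: 584 - 2q = 58.5 + 0.5q gives q* = 210.2 and p* = 163.6.
With the rebate, buyers effectively pay pb = ps − 39, where ps is the price sellers receive.
On the curves, pb = 584 - 2q and ps = 58.5 + 0.5q; the wedge ps − pb = 39 gives 58.5 + 0.5q − (584 - 2q) = 39, so q' = 225.8.
Then pb = 584 − 2·225.8 = 132.4 and ps = 58.5 + 0.5·225.8 = 171.4.
Buyers' price falls by p* − pb = 163.6 − 132.4 = 31.2; sellers' price rises by ps − p* = 171.4 − 163.6 = 7.8.
So consumers capture 31.2/39 = 0.8 of each unit of subsidy.

Consumer share = 0.8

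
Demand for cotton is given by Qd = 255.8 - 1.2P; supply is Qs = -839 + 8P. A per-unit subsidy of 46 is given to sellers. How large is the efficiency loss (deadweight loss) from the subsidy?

Deadweight loss = 1104

Pre-subsidy: 255.8 - 1.2P = -839 + 8P gives P* = 119, Q* = 113.
With the subsidy, sellers receive Ps = Pb + 46 for each unit, where Pb is the price buyers pay.
Supply in terms of Pb becomes Qs = -839 + 8(Pb + 46) = -471 + 8Pb. Setting this equal to demand: 255.8 - 1.2Pb = -471 + 8Pb, so Pb = 79.
Sellers receive Ps = 79 + 46 = 125; Q' = 255.8 − 1.2·79 = 161.
The subsidy expands output by 161 − 113 = 48 past the efficient level; on those units the gap between marginal cost and willingness to pay runs from 0 up to 46.
DWL = ½ × 46 × 48 = 1104.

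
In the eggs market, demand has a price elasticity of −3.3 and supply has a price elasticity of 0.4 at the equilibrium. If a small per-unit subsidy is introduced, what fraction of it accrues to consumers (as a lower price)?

For a small subsidy around the equilibrium, the benefit split depends on the relative slopes, which at a point are proportional to the elasticities.
Buyer share = εs/(εs + |εd|) = 0.4/(0.4 + 3.3) = 4/37; seller share = |εd|/(εs + |εd|) = 33/37.

Consumer share = 4/37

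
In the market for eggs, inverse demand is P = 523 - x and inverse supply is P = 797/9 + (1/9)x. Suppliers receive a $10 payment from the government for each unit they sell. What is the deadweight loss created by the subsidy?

Pre-subsidy: 523 - x = 797/9 + (1/9)x gives x* = 391 and P* = 132.
With the subsidy, sellers receive Ps = Pb + 10 for each unit, where Pb is the price buyers pay.
On the curves, Pb = 523 - x and Ps = 797/9 + (1/9)x; the wedge Ps − Pb = 10 gives 797/9 + (1/9)x − (523 - x) = 10, so x' = 400.
Then Pb = 523 − 1·400 = 123 and Ps = 797/9 + (1/9)·400 = 133.
The subsidy expands output by 400 − 391 = 9 past the efficient level; on those units the gap between marginal cost and willingness to pay runs from 0 up to 10.
DWL = ½ × 10 × 9 = 45.

Deadweight loss = $45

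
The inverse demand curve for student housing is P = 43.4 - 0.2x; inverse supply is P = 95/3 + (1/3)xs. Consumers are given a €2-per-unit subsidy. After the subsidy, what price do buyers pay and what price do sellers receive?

Buyers pay €38.25; sellers receive €40.25

Pre-subsidy: 43.4 - 0.2x = 95/3 + (1/3)x gives x* = 22 and P* = 39.
With the rebate, buyers effectively pay Pb = Ps − 2, where Ps is the price sellers receive.
On the curves, Pb = 43.4 - 0.2x and Ps = 95/3 + (1/3)x; the wedge Ps − Pb = 2 gives 95/3 + (1/3)x − (43.4 - 0.2x) = 2, so x' = 25.75.
Then Pb = 43.4 − 0.2·25.75 = 38.25 and Ps = 95/3 + (1/3)·25.75 = 40.25.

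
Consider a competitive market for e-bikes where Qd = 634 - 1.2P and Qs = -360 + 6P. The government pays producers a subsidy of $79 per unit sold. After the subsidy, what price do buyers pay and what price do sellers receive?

Buyers pay 650/9; sellers receive 1361/9

Pre-subsidy: 634 - 1.2P = -360 + 6P gives P* = 2485/18, Q* = 1405/3.
With the subsidy, sellers receive Ps = Pb + 79 for each unit, where Pb is the price buyers pay.
Supply in terms of Pb becomes Qs = -360 + 6(Pb + 79) = 114 + 6Pb. Setting this equal to demand: 634 - 1.2Pb = 114 + 6Pb, so Pb = 650/9.
Sellers receive Ps = 650/9 + 79 = 1361/9; Q' = 634 − 1.2·(650/9) = 1642/3.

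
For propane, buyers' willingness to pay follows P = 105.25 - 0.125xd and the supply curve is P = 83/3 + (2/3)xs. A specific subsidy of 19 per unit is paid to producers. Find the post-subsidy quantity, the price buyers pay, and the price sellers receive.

Pre-subsidy: 105.25 - 0.125x = 83/3 + (2/3)x gives x* = 98 and P* = 93.
With the subsidy, sellers receive Ps = Pb + 19 for each unit, where Pb is the price buyers pay.
On the curves, Pb = 105.25 - 0.125x and Ps = 83/3 + (2/3)x; the wedge Ps − Pb = 19 gives 83/3 + (2/3)x − (105.25 - 0.125x) = 19, so x' = 122.
Then Pb = 105.25 − 0.125·122 = 90 and Ps = 83/3 + (2/3)·122 = 109.

x' = 122; buyers pay 90; sellers receive 109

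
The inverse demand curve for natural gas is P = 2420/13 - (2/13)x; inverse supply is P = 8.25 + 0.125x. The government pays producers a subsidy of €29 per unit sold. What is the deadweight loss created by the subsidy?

Pre-subsidy: 2420/13 - (2/13)x = 8.25 + 0.125x gives x* = 638 and P* = 88.
With the subsidy, sellers receive Ps = Pb + 29 for each unit, where Pb is the price buyers pay.
On the curves, Pb = 2420/13 - (2/13)x and Ps = 8.25 + 0.125x; the wedge Ps − Pb = 29 gives 8.25 + 0.125x − (2420/13 - (2/13)x) = 29, so x' = 742.
Then Pb = 2420/13 − (2/13)·742 = 72 and Ps = 8.25 + 0.125·742 = 101.
The subsidy expands output by 742 − 638 = 104 past the efficient level; on those units the gap between marginal cost and willingness to pay runs from 0 up to 29.
DWL = ½ × 29 × 104 = 1508.

Deadweight loss = €1508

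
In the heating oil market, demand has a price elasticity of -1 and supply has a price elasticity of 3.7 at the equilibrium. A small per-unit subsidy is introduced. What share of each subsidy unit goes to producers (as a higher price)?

Producer share = 10/47

For a small subsidy around the equilibrium, the benefit split depends on the relative slopes, which at a point are proportional to the elasticities.
Buyer share = εs/(εs + |εd|) = 3.7/(3.7 + 1) = 37/47; seller share = |εd|/(εs + |εd|) = 10/47.
So producers capture 10/47 of the subsidy.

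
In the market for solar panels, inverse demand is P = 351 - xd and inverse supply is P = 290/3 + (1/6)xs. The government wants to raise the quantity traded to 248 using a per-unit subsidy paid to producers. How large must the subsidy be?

Required subsidy s = 35 per unit

At x = 248, from the demand curve buyers pay Pb = 351 − 1·248 = 103; from the supply curve sellers need Ps = 290/3 + (1/6)·248 = 138.
The subsidy must fill the gap: s = Ps − Pb = 138 − 103 = 35.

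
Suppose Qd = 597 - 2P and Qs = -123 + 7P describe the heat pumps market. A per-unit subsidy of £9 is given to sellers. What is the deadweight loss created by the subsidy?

Deadweight loss = £63

Pre-subsidy: 597 - 2P = -123 + 7P gives P* = 80, Q* = 437.
With the subsidy, sellers receive Ps = Pb + 9 for each unit, where Pb is the price buyers pay.
Supply in terms of Pb becomes Qs = -123 + 7(Pb + 9) = -60 + 7Pb. Setting this equal to demand: 597 - 2Pb = -60 + 7Pb, so Pb = 73.
Sellers receive Ps = 73 + 9 = 82; Q' = 597 − 2·73 = 451.
The subsidy expands output by 451 − 437 = 14 past the efficient level; on those units the gap between marginal cost and willingness to pay runs from 0 up to 9.
DWL = ½ × 9 × 14 = 63.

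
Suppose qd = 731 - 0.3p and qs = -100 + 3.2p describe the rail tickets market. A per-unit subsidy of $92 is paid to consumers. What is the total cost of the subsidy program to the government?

Pre-subsidy: 731 - 0.3p = -100 + 3.2p gives p* = 1662/7, q* = 23092/35.
With the rebate, buyers effectively pay pb = ps − 92, where ps is the price sellers receive.
Demand in terms of ps becomes qd = 731 − 0.3(ps − 92) = 758.6 - 0.3ps. Setting this equal to supply: 758.6 - 0.3ps = -100 + 3.2ps, so ps = 8586/35.
Buyers pay pb = 8586/35 − 92 = 5366/35; q' = -100 + 3.2·(8586/35) = 119876/175.
Government outlay = subsidy × quantity = 92 × 119876/175 = 11028592/175.

Government cost = 11028592/175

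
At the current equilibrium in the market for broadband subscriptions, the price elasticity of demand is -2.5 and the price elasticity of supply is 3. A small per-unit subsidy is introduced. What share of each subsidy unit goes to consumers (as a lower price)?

Consumer share = 6/11

For a small subsidy around the equilibrium, the benefit split depends on the relative slopes, which at a point are proportional to the elasticities.
Buyer share = εs/(εs + |εd|) = 3/(3 + 2.5) = 6/11; seller share = |εd|/(εs + |εd|) = 5/11.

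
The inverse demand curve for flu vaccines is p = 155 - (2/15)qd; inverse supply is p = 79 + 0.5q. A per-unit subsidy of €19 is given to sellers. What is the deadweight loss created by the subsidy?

Deadweight loss = €285

Pre-subsidy: 155 - (2/15)q = 79 + 0.5q gives q* = 120 and p* = 139.
With the subsidy, sellers receive ps = pb + 19 for each unit, where pb is the price buyers pay.
On the curves, pb = 155 - (2/15)q and ps = 79 + 0.5q; the wedge ps − pb = 19 gives 79 + 0.5q − (155 - (2/15)q) = 19, so q' = 150.
Then pb = 155 − (2/15)·150 = 135 and ps = 79 + 0.5·150 = 154.
The subsidy expands output by 150 − 120 = 30 past the efficient level; on those units the gap between marginal cost and willingness to pay runs from 0 up to 19.
DWL = ½ × 19 × 30 = 285.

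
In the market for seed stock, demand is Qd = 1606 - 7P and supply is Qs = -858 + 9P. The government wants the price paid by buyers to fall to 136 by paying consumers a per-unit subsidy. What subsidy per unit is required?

At a buyer price of 136, quantity demanded is 1606 − 7·136 = 654.
Sellers supply 654 only when they receive Ps with -858 + 9·Ps = 654, i.e. Ps = 168.
s = Ps − Pb = 168 − 136 = 32.

Required subsidy s = 32 per unit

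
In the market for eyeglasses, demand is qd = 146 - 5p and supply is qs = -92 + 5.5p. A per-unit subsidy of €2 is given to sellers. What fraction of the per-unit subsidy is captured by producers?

Pre-subsidy: 146 - 5p = -92 + 5.5p gives p* = 68/3, q* = 98/3.
With the subsidy, sellers receive ps = pb + 2 for each unit, where pb is the price buyers pay.
Supply in terms of pb becomes qs = -92 + 5.5(pb + 2) = -81 + 5.5pb. Setting this equal to demand: 146 - 5pb = -81 + 5.5pb, so pb = 454/21.
Sellers receive ps = 454/21 + 2 = 496/21; q' = 146 − 5·(454/21) = 796/21.
Buyers' price falls by p* − pb = 68/3 − 454/21 = 22/21; sellers' price rises by ps − p* = 496/21 − 68/3 = 20/21.
So producers capture (20/21)/2 = 10/21 of each unit of subsidy.

Producer share = 10/21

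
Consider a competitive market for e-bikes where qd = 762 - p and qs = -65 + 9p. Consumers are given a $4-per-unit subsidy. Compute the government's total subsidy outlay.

Pre-subsidy: 762 - p = -65 + 9p gives p* = 82.7, q* = 679.3.
With the rebate, buyers effectively pay pb = ps − 4, where ps is the price sellers receive.
Demand in terms of ps becomes qd = 762 − 1(ps − 4) = 766 - ps. Setting this equal to supply: 766 - ps = -65 + 9ps, so ps = 83.1.
Buyers pay pb = 83.1 − 4 = 79.1; q' = -65 + 9·83.1 = 682.9.
Government outlay = subsidy × quantity = 4 × 682.9 = 2731.6.

Government cost = $2731.6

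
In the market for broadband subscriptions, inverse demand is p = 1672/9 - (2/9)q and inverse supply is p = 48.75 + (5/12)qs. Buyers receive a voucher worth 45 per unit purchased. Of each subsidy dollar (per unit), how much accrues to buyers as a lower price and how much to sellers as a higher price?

Pre-subsidy: 1672/9 - (2/9)q = 48.75 + (5/12)q gives q* = 4933/23 and p* = 9530/69.
With the rebate, buyers effectively pay pb = ps − 45, where ps is the price sellers receive.
On the curves, pb = 1672/9 - (2/9)q and ps = 48.75 + (5/12)q; the wedge ps − pb = 45 gives 48.75 + (5/12)q − (1672/9 - (2/9)q) = 45, so q' = 6553/23.
Then pb = 1672/9 − (2/9)·(6553/23) = 8450/69 and ps = 48.75 + (5/12)·(6553/23) = 11555/69.
Buyers' price falls by p* − pb = 9530/69 − 8450/69 = 360/23; sellers' price rises by ps − p* = 11555/69 − 9530/69 = 675/23.

Buyers gain 360/23 per unit; sellers gain 675/23 per unit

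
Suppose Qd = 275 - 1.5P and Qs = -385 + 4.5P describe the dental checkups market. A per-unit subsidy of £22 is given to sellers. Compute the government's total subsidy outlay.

Government cost = £2964.5

Pre-subsidy: 275 - 1.5P = -385 + 4.5P gives P* = 110, Q* = 110.
With the subsidy, sellers receive Ps = Pb + 22 for each unit, where Pb is the price buyers pay.
Supply in terms of Pb becomes Qs = -385 + 4.5(Pb + 22) = -286 + 4.5Pb. Setting this equal to demand: 275 - 1.5Pb = -286 + 4.5Pb, so Pb = 93.5.
Sellers receive Ps = 93.5 + 22 = 115.5; Q' = 275 − 1.5·93.5 = 134.75.
Government outlay = subsidy × quantity = 22 × 134.75 = 2964.5.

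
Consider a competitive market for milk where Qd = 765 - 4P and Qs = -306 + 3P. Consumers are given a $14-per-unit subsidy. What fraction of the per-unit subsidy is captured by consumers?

Consumer share = 3/7

Pre-subsidy: 765 - 4P = -306 + 3P gives P* = 153, Q* = 153.
With the rebate, buyers effectively pay Pb = Ps − 14, where Ps is the price sellers receive.
Demand in terms of Ps becomes Qd = 765 − 4(Ps − 14) = 821 - 4Ps. Setting this equal to supply: 821 - 4Ps = -306 + 3Ps, so Ps = 161.
Buyers pay Pb = 161 − 14 = 147; Q' = -306 + 3·161 = 177.
Buyers' price falls by P* − Pb = 153 − 147 = 6; sellers' price rises by Ps − P* = 161 − 153 = 8.
So consumers capture 6/14 = 3/7 of each unit of subsidy.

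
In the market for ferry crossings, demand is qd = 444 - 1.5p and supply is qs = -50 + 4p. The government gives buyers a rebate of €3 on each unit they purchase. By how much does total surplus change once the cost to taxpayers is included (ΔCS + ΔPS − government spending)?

Pre-subsidy: 444 - 1.5p = -50 + 4p gives p* = 988/11, q* = 3402/11.
With the rebate, buyers effectively pay pb = ps − 3, where ps is the price sellers receive.
Demand in terms of ps becomes qd = 444 − 1.5(ps − 3) = 448.5 - 1.5ps. Setting this equal to supply: 448.5 - 1.5ps = -50 + 4ps, so ps = 997/11.
Buyers pay pb = 997/11 − 3 = 964/11; q' = -50 + 4·(997/11) = 3438/11.
ΔCS = ½(3402/11 + 3438/11)(988/11 − 964/11) = 82080/121; ΔPS = ½(3402/11 + 3438/11)(997/11 − 988/11) = 30780/121.
Government spending = 3 × 3438/11 = 10314/11.
Net change = 82080/121 + 30780/121 − 10314/11 = -54/11. The loss equals the DWL triangle ½·3·36/11.

Net change in total surplus = -54/11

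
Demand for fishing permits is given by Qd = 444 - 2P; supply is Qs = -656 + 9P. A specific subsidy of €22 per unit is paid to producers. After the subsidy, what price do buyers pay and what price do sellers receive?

Pre-subsidy: 444 - 2P = -656 + 9P gives P* = 100, Q* = 244.
With the subsidy, sellers receive Ps = Pb + 22 for each unit, where Pb is the price buyers pay.
Supply in terms of Pb becomes Qs = -656 + 9(Pb + 22) = -458 + 9Pb. Setting this equal to demand: 444 - 2Pb = -458 + 9Pb, so Pb = 82.
Sellers receive Ps = 82 + 22 = 104; Q' = 444 − 2·82 = 280.

Buyers pay €82; sellers receive €104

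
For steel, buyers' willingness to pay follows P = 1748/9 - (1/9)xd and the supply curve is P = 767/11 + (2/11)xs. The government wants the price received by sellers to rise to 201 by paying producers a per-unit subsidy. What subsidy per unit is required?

Required subsidy s = 87 per unit

At a seller price of 201, quantity supplied is -383.5 + 5.5·201 = 722.
Buyers absorb 722 only when they pay Pb = 1748/9 − (1/9)·722 = 114.
s = Ps − Pb = 201 − 114 = 87.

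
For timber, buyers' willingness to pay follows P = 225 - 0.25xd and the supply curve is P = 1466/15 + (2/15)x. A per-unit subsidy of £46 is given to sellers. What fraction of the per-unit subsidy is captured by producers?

Producer share = 8/23

Pre-subsidy: 225 - 0.25x = 1466/15 + (2/15)x gives x* = 332 and P* = 142.
With the subsidy, sellers receive Ps = Pb + 46 for each unit, where Pb is the price buyers pay.
On the curves, Pb = 225 - 0.25x and Ps = 1466/15 + (2/15)x; the wedge Ps − Pb = 46 gives 1466/15 + (2/15)x − (225 - 0.25x) = 46, so x' = 452.
Then Pb = 225 − 0.25·452 = 112 and Ps = 1466/15 + (2/15)·452 = 158.
Buyers' price falls by P* − Pb = 142 − 112 = 30; sellers' price rises by Ps − P* = 158 − 142 = 16.
So producers capture 16/46 = 8/23 of each unit of subsidy.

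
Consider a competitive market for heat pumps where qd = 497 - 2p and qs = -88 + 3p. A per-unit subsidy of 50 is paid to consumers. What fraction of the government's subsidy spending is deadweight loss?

DWL / government spending = 30/323

Pre-subsidy: 497 - 2p = -88 + 3p gives p* = 117, q* = 263.
With the rebate, buyers effectively pay pb = ps − 50, where ps is the price sellers receive.
Demand in terms of ps becomes qd = 497 − 2(ps − 50) = 597 - 2ps. Setting this equal to supply: 597 - 2ps = -88 + 3ps, so ps = 137.
Buyers pay pb = 137 − 50 = 87; q' = -88 + 3·137 = 323.
ΔCS = ½(263 + 323)(117 − 87) = 8790; ΔPS = ½(263 + 323)(137 − 117) = 5860.
Government spending = 50 × 323 = 16150.
DWL = ½ × 50 × (323 − 263) = 1500; fraction = 1500 / 16150 = 30/323.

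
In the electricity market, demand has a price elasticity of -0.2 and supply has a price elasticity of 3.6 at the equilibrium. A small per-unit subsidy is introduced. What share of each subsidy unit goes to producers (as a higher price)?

Producer share = 1/19

For a small subsidy around the equilibrium, the benefit split depends on the relative slopes, which at a point are proportional to the elasticities.
Buyer share = εs/(εs + |εd|) = 3.6/(3.6 + 0.2) = 18/19; seller share = |εd|/(εs + |εd|) = 1/19.
So producers capture 1/19 of the subsidy.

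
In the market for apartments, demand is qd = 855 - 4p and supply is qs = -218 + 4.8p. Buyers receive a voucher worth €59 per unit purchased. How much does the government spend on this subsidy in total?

Pre-subsidy: 855 - 4p = -218 + 4.8p gives p* = 5365/44, q* = 4040/11.
With the rebate, buyers effectively pay pb = ps − 59, where ps is the price sellers receive.
Demand in terms of ps becomes qd = 855 − 4(ps − 59) = 1091 - 4ps. Setting this equal to supply: 1091 - 4ps = -218 + 4.8ps, so ps = 148.75.
Buyers pay pb = 148.75 − 59 = 89.75; q' = -218 + 4.8·148.75 = 496.
Government outlay = subsidy × quantity = 59 × 496 = 29264.

Government cost = €29264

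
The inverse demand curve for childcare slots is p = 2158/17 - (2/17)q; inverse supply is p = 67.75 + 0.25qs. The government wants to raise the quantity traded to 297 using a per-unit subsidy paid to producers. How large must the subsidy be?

At q = 297, from the demand curve buyers pay pb = 2158/17 − (2/17)·297 = 92; from the supply curve sellers need ps = 67.75 + 0.25·297 = 142.
The subsidy must fill the gap: s = ps − pb = 142 − 92 = 50.

Required subsidy s = 50 per unit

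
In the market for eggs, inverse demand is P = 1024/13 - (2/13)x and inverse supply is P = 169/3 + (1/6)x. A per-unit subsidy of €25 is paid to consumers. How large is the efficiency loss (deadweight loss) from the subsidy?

Deadweight loss = €975

Pre-subsidy: 1024/13 - (2/13)x = 169/3 + (1/6)x gives x* = 70 and P* = 68.
With the rebate, buyers effectively pay Pb = Ps − 25, where Ps is the price sellers receive.
On the curves, Pb = 1024/13 - (2/13)x and Ps = 169/3 + (1/6)x; the wedge Ps − Pb = 25 gives 169/3 + (1/6)x − (1024/13 - (2/13)x) = 25, so x' = 148.
Then Pb = 1024/13 − (2/13)·148 = 56 and Ps = 169/3 + (1/6)·148 = 81.
The subsidy expands output by 148 − 70 = 78 past the efficient level; on those units the gap between marginal cost and willingness to pay runs from 0 up to 25.
DWL = ½ × 25 × 78 = 975.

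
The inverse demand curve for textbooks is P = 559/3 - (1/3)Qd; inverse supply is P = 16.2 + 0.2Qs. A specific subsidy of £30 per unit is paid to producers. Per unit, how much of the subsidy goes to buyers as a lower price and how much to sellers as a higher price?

Buyers gain £18.75 per unit; sellers gain £11.25 per unit

Pre-subsidy: 559/3 - (1/3)Q = 16.2 + 0.2Q gives Q* = 319 and P* = 80.
With the subsidy, sellers receive Ps = Pb + 30 for each unit, where Pb is the price buyers pay.
On the curves, Pb = 559/3 - (1/3)Q and Ps = 16.2 + 0.2Q; the wedge Ps − Pb = 30 gives 16.2 + 0.2Q − (559/3 - (1/3)Q) = 30, so Q' = 375.25.
Then Pb = 559/3 − (1/3)·375.25 = 61.25 and Ps = 16.2 + 0.2·375.25 = 91.25.
Buyers' price falls by P* − Pb = 80 − 61.25 = 18.75; sellers' price rises by Ps − P* = 91.25 − 80 = 11.25.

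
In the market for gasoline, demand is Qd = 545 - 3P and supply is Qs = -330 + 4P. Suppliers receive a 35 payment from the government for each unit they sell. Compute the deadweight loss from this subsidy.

Pre-subsidy: 545 - 3P = -330 + 4P gives P* = 125, Q* = 170.
With the subsidy, sellers receive Ps = Pb + 35 for each unit, where Pb is the price buyers pay.
Supply in terms of Pb becomes Qs = -330 + 4(Pb + 35) = -190 + 4Pb. Setting this equal to demand: 545 - 3Pb = -190 + 4Pb, so Pb = 105.
Sellers receive Ps = 105 + 35 = 140; Q' = 545 − 3·105 = 230.
The subsidy expands output by 230 − 170 = 60 past the efficient level; on those units the gap between marginal cost and willingness to pay runs from 0 up to 35.
DWL = ½ × 35 × 60 = 1050.

Deadweight loss = 1050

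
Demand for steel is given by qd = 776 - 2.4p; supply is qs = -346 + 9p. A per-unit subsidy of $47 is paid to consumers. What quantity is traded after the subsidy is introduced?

q' = 11948/19

Pre-subsidy: 776 - 2.4p = -346 + 9p gives p* = 1870/19, q* = 10256/19.
With the rebate, buyers effectively pay pb = ps − 47, where ps is the price sellers receive.
Demand in terms of ps becomes qd = 776 − 2.4(ps − 47) = 888.8 - 2.4ps. Setting this equal to supply: 888.8 - 2.4ps = -346 + 9ps, so ps = 2058/19.
Buyers pay pb = 2058/19 − 47 = 1165/19; q' = -346 + 9·(2058/19) = 11948/19.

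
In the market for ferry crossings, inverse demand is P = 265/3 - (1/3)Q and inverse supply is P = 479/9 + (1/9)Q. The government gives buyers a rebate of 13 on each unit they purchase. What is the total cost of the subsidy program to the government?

Pre-subsidy: 265/3 - (1/3)Q = 479/9 + (1/9)Q gives Q* = 79 and P* = 62.
With the rebate, buyers effectively pay Pb = Ps − 13, where Ps is the price sellers receive.
On the curves, Pb = 265/3 - (1/3)Q and Ps = 479/9 + (1/9)Q; the wedge Ps − Pb = 13 gives 479/9 + (1/9)Q − (265/3 - (1/3)Q) = 13, so Q' = 108.25.
Then Pb = 265/3 − (1/3)·108.25 = 52.25 and Ps = 479/9 + (1/9)·108.25 = 65.25.
Government outlay = subsidy × quantity = 13 × 108.25 = 1407.25.

Government cost = 1407.25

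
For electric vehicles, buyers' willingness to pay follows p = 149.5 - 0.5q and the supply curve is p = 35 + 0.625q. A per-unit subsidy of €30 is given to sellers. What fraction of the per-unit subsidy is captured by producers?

Pre-subsidy: 149.5 - 0.5q = 35 + 0.625q gives q* = 916/9 and p* = 1775/18.
With the subsidy, sellers receive ps = pb + 30 for each unit, where pb is the price buyers pay.
On the curves, pb = 149.5 - 0.5q and ps = 35 + 0.625q; the wedge ps − pb = 30 gives 35 + 0.625q − (149.5 - 0.5q) = 30, so q' = 1156/9.
Then pb = 149.5 − 0.5·(1156/9) = 1535/18 and ps = 35 + 0.625·(1156/9) = 2075/18.
Buyers' price falls by p* − pb = 1775/18 − 1535/18 = 40/3; sellers' price rises by ps − p* = 2075/18 − 1775/18 = 50/3.
So producers capture (50/3)/30 = 5/9 of each unit of subsidy.

Producer share = 5/9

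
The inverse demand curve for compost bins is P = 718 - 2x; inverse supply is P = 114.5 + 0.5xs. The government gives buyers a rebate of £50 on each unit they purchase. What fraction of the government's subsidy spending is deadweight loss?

DWL / government spending = 50/1307

Pre-subsidy: 718 - 2x = 114.5 + 0.5x gives x* = 241.4 and P* = 235.2.
With the rebate, buyers effectively pay Pb = Ps − 50, where Ps is the price sellers receive.
On the curves, Pb = 718 - 2x and Ps = 114.5 + 0.5x; the wedge Ps − Pb = 50 gives 114.5 + 0.5x − (718 - 2x) = 50, so x' = 261.4.
Then Pb = 718 − 2·261.4 = 195.2 and Ps = 114.5 + 0.5·261.4 = 245.2.
ΔCS = ½(241.4 + 261.4)(235.2 − 195.2) = 10056; ΔPS = ½(241.4 + 261.4)(245.2 − 235.2) = 2514.
Government spending = 50 × 261.4 = 13070.
DWL = ½ × 50 × (261.4 − 241.4) = 500; fraction = 500 / 13070 = 50/1307.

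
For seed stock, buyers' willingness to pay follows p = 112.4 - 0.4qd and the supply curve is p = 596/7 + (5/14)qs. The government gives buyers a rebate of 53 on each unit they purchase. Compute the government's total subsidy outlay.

Government cost = 5618

Pre-subsidy: 112.4 - 0.4q = 596/7 + (5/14)q gives q* = 36 and p* = 98.
With the rebate, buyers effectively pay pb = ps − 53, where ps is the price sellers receive.
On the curves, pb = 112.4 - 0.4q and ps = 596/7 + (5/14)q; the wedge ps − pb = 53 gives 596/7 + (5/14)q − (112.4 - 0.4q) = 53, so q' = 106.
Then pb = 112.4 − 0.4·106 = 70 and ps = 596/7 + (5/14)·106 = 123.
Government outlay = subsidy × quantity = 53 × 106 = 5618.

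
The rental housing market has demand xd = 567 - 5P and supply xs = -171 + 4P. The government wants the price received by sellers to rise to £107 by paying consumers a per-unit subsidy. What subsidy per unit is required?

At a seller price of 107, quantity supplied is -171 + 4·107 = 257.
Buyers absorb 257 only when they pay Pb with 567 − 5·Pb = 257, i.e. Pb = 62.
s = Ps − Pb = 107 − 62 = 45.

Required subsidy s = £45 per unit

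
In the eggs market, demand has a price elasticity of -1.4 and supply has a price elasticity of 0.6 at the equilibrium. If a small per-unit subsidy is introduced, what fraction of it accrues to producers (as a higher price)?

For a small subsidy around the equilibrium, the benefit split depends on the relative slopes, which at a point are proportional to the elasticities.
Buyer share = εs/(εs + |εd|) = 0.6/(0.6 + 1.4) = 0.3; seller share = |εd|/(εs + |εd|) = 0.7.
So producers capture 0.7 of the subsidy.

Producer share = 0.7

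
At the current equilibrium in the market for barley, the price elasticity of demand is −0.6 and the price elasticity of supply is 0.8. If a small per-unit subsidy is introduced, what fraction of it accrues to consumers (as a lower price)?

For a small subsidy around the equilibrium, the benefit split depends on the relative slopes, which at a point are proportional to the elasticities.
Buyer share = εs/(εs + |εd|) = 0.8/(0.8 + 0.6) = 4/7; seller share = |εd|/(εs + |εd|) = 3/7.

Consumer share = 4/7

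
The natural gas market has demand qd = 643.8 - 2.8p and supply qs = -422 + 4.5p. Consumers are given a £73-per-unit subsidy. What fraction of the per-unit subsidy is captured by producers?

Pre-subsidy: 643.8 - 2.8p = -422 + 4.5p gives p* = 146, q* = 235.
With the rebate, buyers effectively pay pb = ps − 73, where ps is the price sellers receive.
Demand in terms of ps becomes qd = 643.8 − 2.8(ps − 73) = 848.2 - 2.8ps. Setting this equal to supply: 848.2 - 2.8ps = -422 + 4.5ps, so ps = 174.
Buyers pay pb = 174 − 73 = 101; q' = -422 + 4.5·174 = 361.
Buyers' price falls by p* − pb = 146 − 101 = 45; sellers' price rises by ps − p* = 174 − 146 = 28.
So producers capture 28/73 = 28/73 of each unit of subsidy.

Producer share = 28/73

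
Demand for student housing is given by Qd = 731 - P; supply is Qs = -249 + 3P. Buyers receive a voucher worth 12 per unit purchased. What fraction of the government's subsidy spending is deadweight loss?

Pre-subsidy: 731 - P = -249 + 3P gives P* = 245, Q* = 486.
With the rebate, buyers effectively pay Pb = Ps − 12, where Ps is the price sellers receive.
Demand in terms of Ps becomes Qd = 731 − 1(Ps − 12) = 743 - Ps. Setting this equal to supply: 743 - Ps = -249 + 3Ps, so Ps = 248.
Buyers pay Pb = 248 − 12 = 236; Q' = -249 + 3·248 = 495.
ΔCS = ½(486 + 495)(245 − 236) = 4414.5; ΔPS = ½(486 + 495)(248 − 245) = 1471.5.
Government spending = 12 × 495 = 5940.
DWL = ½ × 12 × (495 − 486) = 54; fraction = 54 / 5940 = 1/110.

DWL / government spending = 1/110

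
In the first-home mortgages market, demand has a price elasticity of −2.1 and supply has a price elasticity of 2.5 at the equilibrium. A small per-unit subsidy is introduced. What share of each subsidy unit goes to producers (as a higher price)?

For a small subsidy around the equilibrium, the benefit split depends on the relative slopes, which at a point are proportional to the elasticities.
Buyer share = εs/(εs + |εd|) = 2.5/(2.5 + 2.1) = 25/46; seller share = |εd|/(εs + |εd|) = 21/46.
So producers capture 21/46 of the subsidy.

Producer share = 21/46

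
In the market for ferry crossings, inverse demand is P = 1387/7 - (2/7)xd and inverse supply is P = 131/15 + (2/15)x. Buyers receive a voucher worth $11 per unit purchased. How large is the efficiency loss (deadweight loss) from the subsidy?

Pre-subsidy: 1387/7 - (2/7)x = 131/15 + (2/15)x gives x* = 452 and P* = 69.
With the rebate, buyers effectively pay Pb = Ps − 11, where Ps is the price sellers receive.
On the curves, Pb = 1387/7 - (2/7)x and Ps = 131/15 + (2/15)x; the wedge Ps − Pb = 11 gives 131/15 + (2/15)x − (1387/7 - (2/7)x) = 11, so x' = 478.25.
Then Pb = 1387/7 − (2/7)·478.25 = 61.5 and Ps = 131/15 + (2/15)·478.25 = 72.5.
The subsidy expands output by 478.25 − 452 = 26.25 past the efficient level; on those units the gap between marginal cost and willingness to pay runs from 0 up to 11.
DWL = ½ × 11 × 26.25 = 144.375.

Deadweight loss = $144.375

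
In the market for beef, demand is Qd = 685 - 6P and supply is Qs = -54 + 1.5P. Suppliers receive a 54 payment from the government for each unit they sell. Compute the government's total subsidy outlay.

Pre-subsidy: 685 - 6P = -54 + 1.5P gives P* = 1478/15, Q* = 93.8.
With the subsidy, sellers receive Ps = Pb + 54 for each unit, where Pb is the price buyers pay.
Supply in terms of Pb becomes Qs = -54 + 1.5(Pb + 54) = 27 + 1.5Pb. Setting this equal to demand: 685 - 6Pb = 27 + 1.5Pb, so Pb = 1316/15.
Sellers receive Ps = 1316/15 + 54 = 2126/15; Q' = 685 − 6·(1316/15) = 158.6.
Government outlay = subsidy × quantity = 54 × 158.6 = 8564.4.

Government cost = 8564.4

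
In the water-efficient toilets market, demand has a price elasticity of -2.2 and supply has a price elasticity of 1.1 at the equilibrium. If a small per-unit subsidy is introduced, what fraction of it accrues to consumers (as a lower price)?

For a small subsidy around the equilibrium, the benefit split depends on the relative slopes, which at a point are proportional to the elasticities.
Buyer share = εs/(εs + |εd|) = 1.1/(1.1 + 2.2) = 1/3; seller share = |εd|/(εs + |εd|) = 2/3.

Consumer share = 1/3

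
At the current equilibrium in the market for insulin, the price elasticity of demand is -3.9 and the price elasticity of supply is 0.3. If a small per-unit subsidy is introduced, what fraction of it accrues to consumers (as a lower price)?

For a small subsidy around the equilibrium, the benefit split depends on the relative slopes, which at a point are proportional to the elasticities.
Buyer share = εs/(εs + |εd|) = 0.3/(0.3 + 3.9) = 1/14; seller share = |εd|/(εs + |εd|) = 13/14.

Consumer share = 1/14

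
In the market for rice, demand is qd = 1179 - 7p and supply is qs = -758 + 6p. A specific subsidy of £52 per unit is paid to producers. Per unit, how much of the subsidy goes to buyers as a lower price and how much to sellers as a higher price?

Pre-subsidy: 1179 - 7p = -758 + 6p gives p* = 149, q* = 136.
With the subsidy, sellers receive ps = pb + 52 for each unit, where pb is the price buyers pay.
Supply in terms of pb becomes qs = -758 + 6(pb + 52) = -446 + 6pb. Setting this equal to demand: 1179 - 7pb = -446 + 6pb, so pb = 125.
Sellers receive ps = 125 + 52 = 177; q' = 1179 − 7·125 = 304.
Buyers' price falls by p* − pb = 149 − 125 = 24; sellers' price rises by ps − p* = 177 − 149 = 28.

Buyers gain £24 per unit; sellers gain £28 per unit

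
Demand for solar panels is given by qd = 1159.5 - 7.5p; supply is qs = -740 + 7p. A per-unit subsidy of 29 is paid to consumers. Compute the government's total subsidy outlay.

Pre-subsidy: 1159.5 - 7.5p = -740 + 7p gives p* = 131, q* = 177.
With the rebate, buyers effectively pay pb = ps − 29, where ps is the price sellers receive.
Demand in terms of ps becomes qd = 1159.5 − 7.5(ps − 29) = 1377 - 7.5ps. Setting this equal to supply: 1377 - 7.5ps = -740 + 7ps, so ps = 146.
Buyers pay pb = 146 − 29 = 117; q' = -740 + 7·146 = 282.
Government outlay = subsidy × quantity = 29 × 282 = 8178.

Government cost = 8178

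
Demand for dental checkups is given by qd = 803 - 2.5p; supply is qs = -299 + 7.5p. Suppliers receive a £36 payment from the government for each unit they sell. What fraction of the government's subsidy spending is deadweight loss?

DWL / government spending = 27/476

Pre-subsidy: 803 - 2.5p = -299 + 7.5p gives p* = 110.2, q* = 527.5.
With the subsidy, sellers receive ps = pb + 36 for each unit, where pb is the price buyers pay.
Supply in terms of pb becomes qs = -299 + 7.5(pb + 36) = -29 + 7.5pb. Setting this equal to demand: 803 - 2.5pb = -29 + 7.5pb, so pb = 83.2.
Sellers receive ps = 83.2 + 36 = 119.2; q' = 803 − 2.5·83.2 = 595.
ΔCS = ½(527.5 + 595)(110.2 − 83.2) = 15153.75; ΔPS = ½(527.5 + 595)(119.2 − 110.2) = 5051.25.
Government spending = 36 × 595 = 21420.
DWL = ½ × 36 × (595 − 527.5) = 1215; fraction = 1215 / 21420 = 27/476.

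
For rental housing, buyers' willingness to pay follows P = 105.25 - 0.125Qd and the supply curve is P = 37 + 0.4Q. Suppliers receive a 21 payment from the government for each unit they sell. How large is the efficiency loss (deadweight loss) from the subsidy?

Pre-subsidy: 105.25 - 0.125Q = 37 + 0.4Q gives Q* = 130 and P* = 89.
With the subsidy, sellers receive Ps = Pb + 21 for each unit, where Pb is the price buyers pay.
On the curves, Pb = 105.25 - 0.125Q and Ps = 37 + 0.4Q; the wedge Ps − Pb = 21 gives 37 + 0.4Q − (105.25 - 0.125Q) = 21, so Q' = 170.
Then Pb = 105.25 − 0.125·170 = 84 and Ps = 37 + 0.4·170 = 105.
The subsidy expands output by 170 − 130 = 40 past the efficient level; on those units the gap between marginal cost and willingness to pay runs from 0 up to 21.
DWL = ½ × 21 × 40 = 420.

Deadweight loss = 420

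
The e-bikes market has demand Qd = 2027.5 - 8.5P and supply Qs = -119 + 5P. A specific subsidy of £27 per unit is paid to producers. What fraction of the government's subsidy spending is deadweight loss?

Pre-subsidy: 2027.5 - 8.5P = -119 + 5P gives P* = 159, Q* = 676.
With the subsidy, sellers receive Ps = Pb + 27 for each unit, where Pb is the price buyers pay.
Supply in terms of Pb becomes Qs = -119 + 5(Pb + 27) = 16 + 5Pb. Setting this equal to demand: 2027.5 - 8.5Pb = 16 + 5Pb, so Pb = 149.
Sellers receive Ps = 149 + 27 = 176; Q' = 2027.5 − 8.5·149 = 761.
ΔCS = ½(676 + 761)(159 − 149) = 7185; ΔPS = ½(676 + 761)(176 − 159) = 12214.5.
Government spending = 27 × 761 = 20547.
DWL = ½ × 27 × (761 − 676) = 1147.5; fraction = 1147.5 / 20547 = 85/1522.

DWL / government spending = 85/1522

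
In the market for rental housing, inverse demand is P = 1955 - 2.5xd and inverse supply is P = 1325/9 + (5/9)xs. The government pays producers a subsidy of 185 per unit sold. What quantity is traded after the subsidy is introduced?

Pre-subsidy: 1955 - 2.5x = 1325/9 + (5/9)x gives x* = 6508/11 and P* = 5235/11.
With the subsidy, sellers receive Ps = Pb + 185 for each unit, where Pb is the price buyers pay.
On the curves, Pb = 1955 - 2.5x and Ps = 1325/9 + (5/9)x; the wedge Ps − Pb = 185 gives 1325/9 + (5/9)x − (1955 - 2.5x) = 185, so x' = 7174/11.
Then Pb = 1955 − 2.5·(7174/11) = 3570/11 and Ps = 1325/9 + (5/9)·(7174/11) = 5605/11.

x' = 7174/11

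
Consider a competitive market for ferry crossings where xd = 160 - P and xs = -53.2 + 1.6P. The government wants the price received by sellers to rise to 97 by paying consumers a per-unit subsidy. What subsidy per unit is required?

At a seller price of 97, quantity supplied is -53.2 + 1.6·97 = 102.
Buyers absorb 102 only when they pay Pb with 160 − 1·Pb = 102, i.e. Pb = 58.
s = Ps − Pb = 97 − 58 = 39.

Required subsidy s = 39 per unit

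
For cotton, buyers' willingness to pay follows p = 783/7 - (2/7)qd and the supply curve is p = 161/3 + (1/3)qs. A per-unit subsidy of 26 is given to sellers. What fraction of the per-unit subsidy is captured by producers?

Producer share = 7/13

Pre-subsidy: 783/7 - (2/7)q = 161/3 + (1/3)q gives q* = 94 and p* = 85.
With the subsidy, sellers receive ps = pb + 26 for each unit, where pb is the price buyers pay.
On the curves, pb = 783/7 - (2/7)q and ps = 161/3 + (1/3)q; the wedge ps − pb = 26 gives 161/3 + (1/3)q − (783/7 - (2/7)q) = 26, so q' = 136.
Then pb = 783/7 − (2/7)·136 = 73 and ps = 161/3 + (1/3)·136 = 99.
Buyers' price falls by p* − pb = 85 − 73 = 12; sellers' price rises by ps − p* = 99 − 85 = 14.
So producers capture 14/26 = 7/13 of each unit of subsidy.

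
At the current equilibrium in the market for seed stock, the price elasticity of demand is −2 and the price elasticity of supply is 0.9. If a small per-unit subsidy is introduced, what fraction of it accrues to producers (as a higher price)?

For a small subsidy around the equilibrium, the benefit split depends on the relative slopes, which at a point are proportional to the elasticities.
Buyer share = εs/(εs + |εd|) = 0.9/(0.9 + 2) = 9/29; seller share = |εd|/(εs + |εd|) = 20/29.
So producers capture 20/29 of the subsidy.

Producer share = 20/29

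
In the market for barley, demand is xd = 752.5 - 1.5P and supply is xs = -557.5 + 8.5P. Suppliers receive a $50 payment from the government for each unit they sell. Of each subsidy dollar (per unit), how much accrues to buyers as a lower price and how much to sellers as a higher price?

Buyers gain $42.5 per unit; sellers gain $7.5 per unit

Pre-subsidy: 752.5 - 1.5P = -557.5 + 8.5P gives P* = 131, x* = 556.
With the subsidy, sellers receive Ps = Pb + 50 for each unit, where Pb is the price buyers pay.
Supply in terms of Pb becomes xs = -557.5 + 8.5(Pb + 50) = -132.5 + 8.5Pb. Setting this equal to demand: 752.5 - 1.5Pb = -132.5 + 8.5Pb, so Pb = 88.5.
Sellers receive Ps = 88.5 + 50 = 138.5; x' = 752.5 − 1.5·88.5 = 619.75.
Buyers' price falls by P* − Pb = 131 − 88.5 = 42.5; sellers' price rises by Ps − P* = 138.5 − 131 = 7.5.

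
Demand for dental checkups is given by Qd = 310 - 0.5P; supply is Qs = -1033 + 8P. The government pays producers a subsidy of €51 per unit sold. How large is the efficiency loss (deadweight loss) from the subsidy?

Pre-subsidy: 310 - 0.5P = -1033 + 8P gives P* = 158, Q* = 231.
With the subsidy, sellers receive Ps = Pb + 51 for each unit, where Pb is the price buyers pay.
Supply in terms of Pb becomes Qs = -1033 + 8(Pb + 51) = -625 + 8Pb. Setting this equal to demand: 310 - 0.5Pb = -625 + 8Pb, so Pb = 110.
Sellers receive Ps = 110 + 51 = 161; Q' = 310 − 0.5·110 = 255.
The subsidy expands output by 255 − 231 = 24 past the efficient level; on those units the gap between marginal cost and willingness to pay runs from 0 up to 51.
DWL = ½ × 51 × 24 = 612.

Deadweight loss = €612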